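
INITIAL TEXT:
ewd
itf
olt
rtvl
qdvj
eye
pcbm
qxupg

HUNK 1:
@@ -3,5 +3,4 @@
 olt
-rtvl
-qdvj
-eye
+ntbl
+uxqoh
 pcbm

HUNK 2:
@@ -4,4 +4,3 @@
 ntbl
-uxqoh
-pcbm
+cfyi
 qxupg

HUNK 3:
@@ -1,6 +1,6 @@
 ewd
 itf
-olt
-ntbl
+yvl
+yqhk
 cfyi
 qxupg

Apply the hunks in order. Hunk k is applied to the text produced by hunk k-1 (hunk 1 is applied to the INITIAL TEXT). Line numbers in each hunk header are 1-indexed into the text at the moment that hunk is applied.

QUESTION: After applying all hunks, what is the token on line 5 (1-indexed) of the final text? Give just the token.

Hunk 1: at line 3 remove [rtvl,qdvj,eye] add [ntbl,uxqoh] -> 7 lines: ewd itf olt ntbl uxqoh pcbm qxupg
Hunk 2: at line 4 remove [uxqoh,pcbm] add [cfyi] -> 6 lines: ewd itf olt ntbl cfyi qxupg
Hunk 3: at line 1 remove [olt,ntbl] add [yvl,yqhk] -> 6 lines: ewd itf yvl yqhk cfyi qxupg
Final line 5: cfyi

Answer: cfyi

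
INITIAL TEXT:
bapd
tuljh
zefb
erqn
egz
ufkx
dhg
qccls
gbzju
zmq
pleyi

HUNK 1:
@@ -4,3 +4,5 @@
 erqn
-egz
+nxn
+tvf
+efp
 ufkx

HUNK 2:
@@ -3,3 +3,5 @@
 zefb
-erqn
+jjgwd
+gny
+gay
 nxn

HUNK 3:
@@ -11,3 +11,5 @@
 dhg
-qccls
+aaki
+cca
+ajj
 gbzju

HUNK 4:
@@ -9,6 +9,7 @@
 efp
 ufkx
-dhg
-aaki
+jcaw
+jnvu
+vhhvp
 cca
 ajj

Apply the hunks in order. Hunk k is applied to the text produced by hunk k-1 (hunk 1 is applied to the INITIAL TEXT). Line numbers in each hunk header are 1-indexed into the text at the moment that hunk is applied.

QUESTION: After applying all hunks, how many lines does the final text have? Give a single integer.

Hunk 1: at line 4 remove [egz] add [nxn,tvf,efp] -> 13 lines: bapd tuljh zefb erqn nxn tvf efp ufkx dhg qccls gbzju zmq pleyi
Hunk 2: at line 3 remove [erqn] add [jjgwd,gny,gay] -> 15 lines: bapd tuljh zefb jjgwd gny gay nxn tvf efp ufkx dhg qccls gbzju zmq pleyi
Hunk 3: at line 11 remove [qccls] add [aaki,cca,ajj] -> 17 lines: bapd tuljh zefb jjgwd gny gay nxn tvf efp ufkx dhg aaki cca ajj gbzju zmq pleyi
Hunk 4: at line 9 remove [dhg,aaki] add [jcaw,jnvu,vhhvp] -> 18 lines: bapd tuljh zefb jjgwd gny gay nxn tvf efp ufkx jcaw jnvu vhhvp cca ajj gbzju zmq pleyi
Final line count: 18

Answer: 18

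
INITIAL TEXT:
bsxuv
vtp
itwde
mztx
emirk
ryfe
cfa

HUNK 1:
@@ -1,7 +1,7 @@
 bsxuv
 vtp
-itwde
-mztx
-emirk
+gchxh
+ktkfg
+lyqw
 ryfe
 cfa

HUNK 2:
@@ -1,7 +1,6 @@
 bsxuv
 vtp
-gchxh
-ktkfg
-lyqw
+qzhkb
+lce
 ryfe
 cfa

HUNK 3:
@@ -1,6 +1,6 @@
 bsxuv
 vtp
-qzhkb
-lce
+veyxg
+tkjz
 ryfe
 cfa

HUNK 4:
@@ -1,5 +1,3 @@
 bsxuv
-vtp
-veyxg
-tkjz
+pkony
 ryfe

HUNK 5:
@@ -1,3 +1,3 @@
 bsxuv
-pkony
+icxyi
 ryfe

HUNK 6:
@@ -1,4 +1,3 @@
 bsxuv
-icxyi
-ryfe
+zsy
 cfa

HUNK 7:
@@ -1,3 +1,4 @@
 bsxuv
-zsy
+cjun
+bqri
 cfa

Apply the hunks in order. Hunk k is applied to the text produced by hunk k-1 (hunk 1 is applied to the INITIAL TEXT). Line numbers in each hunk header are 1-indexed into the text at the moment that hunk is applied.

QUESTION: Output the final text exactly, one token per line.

Answer: bsxuv
cjun
bqri
cfa

Derivation:
Hunk 1: at line 1 remove [itwde,mztx,emirk] add [gchxh,ktkfg,lyqw] -> 7 lines: bsxuv vtp gchxh ktkfg lyqw ryfe cfa
Hunk 2: at line 1 remove [gchxh,ktkfg,lyqw] add [qzhkb,lce] -> 6 lines: bsxuv vtp qzhkb lce ryfe cfa
Hunk 3: at line 1 remove [qzhkb,lce] add [veyxg,tkjz] -> 6 lines: bsxuv vtp veyxg tkjz ryfe cfa
Hunk 4: at line 1 remove [vtp,veyxg,tkjz] add [pkony] -> 4 lines: bsxuv pkony ryfe cfa
Hunk 5: at line 1 remove [pkony] add [icxyi] -> 4 lines: bsxuv icxyi ryfe cfa
Hunk 6: at line 1 remove [icxyi,ryfe] add [zsy] -> 3 lines: bsxuv zsy cfa
Hunk 7: at line 1 remove [zsy] add [cjun,bqri] -> 4 lines: bsxuv cjun bqri cfa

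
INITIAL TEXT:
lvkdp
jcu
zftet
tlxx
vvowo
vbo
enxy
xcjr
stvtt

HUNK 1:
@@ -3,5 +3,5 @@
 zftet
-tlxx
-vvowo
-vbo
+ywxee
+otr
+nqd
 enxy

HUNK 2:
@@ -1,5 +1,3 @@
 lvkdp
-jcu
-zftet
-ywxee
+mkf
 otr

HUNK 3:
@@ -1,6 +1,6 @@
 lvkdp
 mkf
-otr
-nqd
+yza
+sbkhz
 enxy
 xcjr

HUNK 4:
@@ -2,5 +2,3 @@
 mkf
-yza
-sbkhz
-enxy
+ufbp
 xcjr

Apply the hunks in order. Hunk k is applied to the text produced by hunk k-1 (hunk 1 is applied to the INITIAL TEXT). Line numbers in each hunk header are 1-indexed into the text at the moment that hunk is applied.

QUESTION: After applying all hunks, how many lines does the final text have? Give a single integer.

Answer: 5

Derivation:
Hunk 1: at line 3 remove [tlxx,vvowo,vbo] add [ywxee,otr,nqd] -> 9 lines: lvkdp jcu zftet ywxee otr nqd enxy xcjr stvtt
Hunk 2: at line 1 remove [jcu,zftet,ywxee] add [mkf] -> 7 lines: lvkdp mkf otr nqd enxy xcjr stvtt
Hunk 3: at line 1 remove [otr,nqd] add [yza,sbkhz] -> 7 lines: lvkdp mkf yza sbkhz enxy xcjr stvtt
Hunk 4: at line 2 remove [yza,sbkhz,enxy] add [ufbp] -> 5 lines: lvkdp mkf ufbp xcjr stvtt
Final line count: 5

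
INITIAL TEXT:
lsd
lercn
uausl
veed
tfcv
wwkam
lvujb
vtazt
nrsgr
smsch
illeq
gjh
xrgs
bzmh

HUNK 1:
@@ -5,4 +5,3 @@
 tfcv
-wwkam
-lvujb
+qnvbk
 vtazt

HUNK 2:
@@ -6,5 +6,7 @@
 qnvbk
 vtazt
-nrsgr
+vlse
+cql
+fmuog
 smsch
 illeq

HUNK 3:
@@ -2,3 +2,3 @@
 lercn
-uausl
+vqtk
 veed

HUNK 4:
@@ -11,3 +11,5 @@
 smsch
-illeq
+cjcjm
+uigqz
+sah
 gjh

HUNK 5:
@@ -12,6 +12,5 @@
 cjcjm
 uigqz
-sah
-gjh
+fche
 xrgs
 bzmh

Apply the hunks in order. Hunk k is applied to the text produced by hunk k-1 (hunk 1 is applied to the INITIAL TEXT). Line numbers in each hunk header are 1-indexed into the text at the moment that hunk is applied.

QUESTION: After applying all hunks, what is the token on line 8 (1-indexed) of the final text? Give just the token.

Answer: vlse

Derivation:
Hunk 1: at line 5 remove [wwkam,lvujb] add [qnvbk] -> 13 lines: lsd lercn uausl veed tfcv qnvbk vtazt nrsgr smsch illeq gjh xrgs bzmh
Hunk 2: at line 6 remove [nrsgr] add [vlse,cql,fmuog] -> 15 lines: lsd lercn uausl veed tfcv qnvbk vtazt vlse cql fmuog smsch illeq gjh xrgs bzmh
Hunk 3: at line 2 remove [uausl] add [vqtk] -> 15 lines: lsd lercn vqtk veed tfcv qnvbk vtazt vlse cql fmuog smsch illeq gjh xrgs bzmh
Hunk 4: at line 11 remove [illeq] add [cjcjm,uigqz,sah] -> 17 lines: lsd lercn vqtk veed tfcv qnvbk vtazt vlse cql fmuog smsch cjcjm uigqz sah gjh xrgs bzmh
Hunk 5: at line 12 remove [sah,gjh] add [fche] -> 16 lines: lsd lercn vqtk veed tfcv qnvbk vtazt vlse cql fmuog smsch cjcjm uigqz fche xrgs bzmh
Final line 8: vlse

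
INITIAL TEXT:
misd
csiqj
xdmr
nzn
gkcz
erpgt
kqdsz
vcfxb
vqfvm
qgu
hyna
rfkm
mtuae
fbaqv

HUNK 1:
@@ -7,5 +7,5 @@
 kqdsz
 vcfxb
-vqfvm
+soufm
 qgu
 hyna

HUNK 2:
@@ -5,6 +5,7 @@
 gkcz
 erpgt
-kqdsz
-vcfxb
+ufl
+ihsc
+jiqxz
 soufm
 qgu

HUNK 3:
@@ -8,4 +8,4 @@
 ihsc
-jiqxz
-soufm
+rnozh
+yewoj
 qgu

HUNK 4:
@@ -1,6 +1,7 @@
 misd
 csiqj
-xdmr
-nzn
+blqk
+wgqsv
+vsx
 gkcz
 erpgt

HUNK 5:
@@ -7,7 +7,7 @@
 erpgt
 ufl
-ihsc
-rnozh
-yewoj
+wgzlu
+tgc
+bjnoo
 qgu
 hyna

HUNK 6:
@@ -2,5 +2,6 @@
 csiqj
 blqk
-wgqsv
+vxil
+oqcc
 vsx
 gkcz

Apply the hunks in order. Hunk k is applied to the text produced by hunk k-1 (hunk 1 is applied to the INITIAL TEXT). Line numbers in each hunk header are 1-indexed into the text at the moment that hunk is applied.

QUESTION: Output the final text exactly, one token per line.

Hunk 1: at line 7 remove [vqfvm] add [soufm] -> 14 lines: misd csiqj xdmr nzn gkcz erpgt kqdsz vcfxb soufm qgu hyna rfkm mtuae fbaqv
Hunk 2: at line 5 remove [kqdsz,vcfxb] add [ufl,ihsc,jiqxz] -> 15 lines: misd csiqj xdmr nzn gkcz erpgt ufl ihsc jiqxz soufm qgu hyna rfkm mtuae fbaqv
Hunk 3: at line 8 remove [jiqxz,soufm] add [rnozh,yewoj] -> 15 lines: misd csiqj xdmr nzn gkcz erpgt ufl ihsc rnozh yewoj qgu hyna rfkm mtuae fbaqv
Hunk 4: at line 1 remove [xdmr,nzn] add [blqk,wgqsv,vsx] -> 16 lines: misd csiqj blqk wgqsv vsx gkcz erpgt ufl ihsc rnozh yewoj qgu hyna rfkm mtuae fbaqv
Hunk 5: at line 7 remove [ihsc,rnozh,yewoj] add [wgzlu,tgc,bjnoo] -> 16 lines: misd csiqj blqk wgqsv vsx gkcz erpgt ufl wgzlu tgc bjnoo qgu hyna rfkm mtuae fbaqv
Hunk 6: at line 2 remove [wgqsv] add [vxil,oqcc] -> 17 lines: misd csiqj blqk vxil oqcc vsx gkcz erpgt ufl wgzlu tgc bjnoo qgu hyna rfkm mtuae fbaqv

Answer: misd
csiqj
blqk
vxil
oqcc
vsx
gkcz
erpgt
ufl
wgzlu
tgc
bjnoo
qgu
hyna
rfkm
mtuae
fbaqv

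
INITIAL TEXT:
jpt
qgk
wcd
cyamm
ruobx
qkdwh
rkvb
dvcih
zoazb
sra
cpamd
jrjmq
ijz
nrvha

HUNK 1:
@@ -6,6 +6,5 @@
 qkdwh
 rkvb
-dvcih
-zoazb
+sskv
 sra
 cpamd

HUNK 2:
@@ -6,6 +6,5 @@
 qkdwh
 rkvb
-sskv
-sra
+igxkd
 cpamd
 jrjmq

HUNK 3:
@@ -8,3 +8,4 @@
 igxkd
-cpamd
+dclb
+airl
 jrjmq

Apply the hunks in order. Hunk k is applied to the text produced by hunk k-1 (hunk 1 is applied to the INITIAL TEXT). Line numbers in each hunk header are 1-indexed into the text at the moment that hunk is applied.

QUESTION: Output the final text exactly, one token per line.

Hunk 1: at line 6 remove [dvcih,zoazb] add [sskv] -> 13 lines: jpt qgk wcd cyamm ruobx qkdwh rkvb sskv sra cpamd jrjmq ijz nrvha
Hunk 2: at line 6 remove [sskv,sra] add [igxkd] -> 12 lines: jpt qgk wcd cyamm ruobx qkdwh rkvb igxkd cpamd jrjmq ijz nrvha
Hunk 3: at line 8 remove [cpamd] add [dclb,airl] -> 13 lines: jpt qgk wcd cyamm ruobx qkdwh rkvb igxkd dclb airl jrjmq ijz nrvha

Answer: jpt
qgk
wcd
cyamm
ruobx
qkdwh
rkvb
igxkd
dclb
airl
jrjmq
ijz
nrvha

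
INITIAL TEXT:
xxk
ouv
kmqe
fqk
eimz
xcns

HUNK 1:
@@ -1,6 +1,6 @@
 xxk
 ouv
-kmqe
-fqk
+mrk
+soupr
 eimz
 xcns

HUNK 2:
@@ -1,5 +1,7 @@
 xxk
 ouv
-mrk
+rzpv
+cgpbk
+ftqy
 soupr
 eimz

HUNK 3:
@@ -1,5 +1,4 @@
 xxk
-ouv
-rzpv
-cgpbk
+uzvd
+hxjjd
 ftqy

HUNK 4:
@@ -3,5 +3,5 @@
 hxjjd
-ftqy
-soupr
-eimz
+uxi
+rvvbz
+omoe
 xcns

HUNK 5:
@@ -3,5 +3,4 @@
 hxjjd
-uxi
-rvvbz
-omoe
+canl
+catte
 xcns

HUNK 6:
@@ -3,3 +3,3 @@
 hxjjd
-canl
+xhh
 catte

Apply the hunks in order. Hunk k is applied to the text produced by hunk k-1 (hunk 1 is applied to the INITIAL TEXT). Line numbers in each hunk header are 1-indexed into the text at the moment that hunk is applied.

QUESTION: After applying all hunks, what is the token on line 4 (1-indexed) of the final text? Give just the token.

Hunk 1: at line 1 remove [kmqe,fqk] add [mrk,soupr] -> 6 lines: xxk ouv mrk soupr eimz xcns
Hunk 2: at line 1 remove [mrk] add [rzpv,cgpbk,ftqy] -> 8 lines: xxk ouv rzpv cgpbk ftqy soupr eimz xcns
Hunk 3: at line 1 remove [ouv,rzpv,cgpbk] add [uzvd,hxjjd] -> 7 lines: xxk uzvd hxjjd ftqy soupr eimz xcns
Hunk 4: at line 3 remove [ftqy,soupr,eimz] add [uxi,rvvbz,omoe] -> 7 lines: xxk uzvd hxjjd uxi rvvbz omoe xcns
Hunk 5: at line 3 remove [uxi,rvvbz,omoe] add [canl,catte] -> 6 lines: xxk uzvd hxjjd canl catte xcns
Hunk 6: at line 3 remove [canl] add [xhh] -> 6 lines: xxk uzvd hxjjd xhh catte xcns
Final line 4: xhh

Answer: xhh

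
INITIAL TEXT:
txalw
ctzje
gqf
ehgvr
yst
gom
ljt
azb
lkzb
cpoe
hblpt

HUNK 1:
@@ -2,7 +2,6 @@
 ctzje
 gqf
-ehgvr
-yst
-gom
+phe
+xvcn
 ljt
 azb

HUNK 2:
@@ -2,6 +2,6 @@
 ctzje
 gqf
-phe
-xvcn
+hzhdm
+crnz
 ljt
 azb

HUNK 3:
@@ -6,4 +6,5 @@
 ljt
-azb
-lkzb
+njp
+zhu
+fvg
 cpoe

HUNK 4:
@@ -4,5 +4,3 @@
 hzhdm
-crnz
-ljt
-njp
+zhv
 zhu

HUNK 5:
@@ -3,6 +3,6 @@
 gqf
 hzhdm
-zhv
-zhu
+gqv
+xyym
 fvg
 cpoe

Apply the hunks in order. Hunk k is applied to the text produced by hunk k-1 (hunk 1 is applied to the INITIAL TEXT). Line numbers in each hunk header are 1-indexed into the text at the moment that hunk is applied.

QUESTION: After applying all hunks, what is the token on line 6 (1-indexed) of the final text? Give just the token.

Answer: xyym

Derivation:
Hunk 1: at line 2 remove [ehgvr,yst,gom] add [phe,xvcn] -> 10 lines: txalw ctzje gqf phe xvcn ljt azb lkzb cpoe hblpt
Hunk 2: at line 2 remove [phe,xvcn] add [hzhdm,crnz] -> 10 lines: txalw ctzje gqf hzhdm crnz ljt azb lkzb cpoe hblpt
Hunk 3: at line 6 remove [azb,lkzb] add [njp,zhu,fvg] -> 11 lines: txalw ctzje gqf hzhdm crnz ljt njp zhu fvg cpoe hblpt
Hunk 4: at line 4 remove [crnz,ljt,njp] add [zhv] -> 9 lines: txalw ctzje gqf hzhdm zhv zhu fvg cpoe hblpt
Hunk 5: at line 3 remove [zhv,zhu] add [gqv,xyym] -> 9 lines: txalw ctzje gqf hzhdm gqv xyym fvg cpoe hblpt
Final line 6: xyym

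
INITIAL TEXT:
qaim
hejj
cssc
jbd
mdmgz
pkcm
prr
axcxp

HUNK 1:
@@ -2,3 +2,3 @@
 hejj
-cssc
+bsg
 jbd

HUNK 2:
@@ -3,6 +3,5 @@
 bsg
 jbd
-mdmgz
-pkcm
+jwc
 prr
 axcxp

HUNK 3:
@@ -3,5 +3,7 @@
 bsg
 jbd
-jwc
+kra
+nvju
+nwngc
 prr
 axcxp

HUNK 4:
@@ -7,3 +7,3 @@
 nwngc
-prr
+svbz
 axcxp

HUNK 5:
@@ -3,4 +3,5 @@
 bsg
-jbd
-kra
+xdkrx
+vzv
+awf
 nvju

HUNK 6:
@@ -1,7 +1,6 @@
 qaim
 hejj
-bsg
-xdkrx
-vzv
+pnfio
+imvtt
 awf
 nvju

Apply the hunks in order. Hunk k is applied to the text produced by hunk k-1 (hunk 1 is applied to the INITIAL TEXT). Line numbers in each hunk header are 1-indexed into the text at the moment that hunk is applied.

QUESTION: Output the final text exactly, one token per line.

Hunk 1: at line 2 remove [cssc] add [bsg] -> 8 lines: qaim hejj bsg jbd mdmgz pkcm prr axcxp
Hunk 2: at line 3 remove [mdmgz,pkcm] add [jwc] -> 7 lines: qaim hejj bsg jbd jwc prr axcxp
Hunk 3: at line 3 remove [jwc] add [kra,nvju,nwngc] -> 9 lines: qaim hejj bsg jbd kra nvju nwngc prr axcxp
Hunk 4: at line 7 remove [prr] add [svbz] -> 9 lines: qaim hejj bsg jbd kra nvju nwngc svbz axcxp
Hunk 5: at line 3 remove [jbd,kra] add [xdkrx,vzv,awf] -> 10 lines: qaim hejj bsg xdkrx vzv awf nvju nwngc svbz axcxp
Hunk 6: at line 1 remove [bsg,xdkrx,vzv] add [pnfio,imvtt] -> 9 lines: qaim hejj pnfio imvtt awf nvju nwngc svbz axcxp

Answer: qaim
hejj
pnfio
imvtt
awf
nvju
nwngc
svbz
axcxp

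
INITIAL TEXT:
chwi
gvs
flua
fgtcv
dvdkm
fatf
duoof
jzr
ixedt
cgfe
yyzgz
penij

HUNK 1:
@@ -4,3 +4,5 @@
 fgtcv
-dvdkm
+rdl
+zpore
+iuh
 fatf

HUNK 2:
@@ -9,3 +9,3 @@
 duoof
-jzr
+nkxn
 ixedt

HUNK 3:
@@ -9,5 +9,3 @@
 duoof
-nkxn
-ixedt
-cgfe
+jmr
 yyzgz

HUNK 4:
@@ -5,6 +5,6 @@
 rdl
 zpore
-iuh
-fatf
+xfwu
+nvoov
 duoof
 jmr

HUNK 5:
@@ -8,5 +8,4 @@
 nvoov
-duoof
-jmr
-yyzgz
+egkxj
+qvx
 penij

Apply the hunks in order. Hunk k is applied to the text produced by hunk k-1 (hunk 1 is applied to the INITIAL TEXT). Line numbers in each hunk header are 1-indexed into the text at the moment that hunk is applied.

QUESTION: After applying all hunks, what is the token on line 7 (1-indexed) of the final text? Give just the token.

Answer: xfwu

Derivation:
Hunk 1: at line 4 remove [dvdkm] add [rdl,zpore,iuh] -> 14 lines: chwi gvs flua fgtcv rdl zpore iuh fatf duoof jzr ixedt cgfe yyzgz penij
Hunk 2: at line 9 remove [jzr] add [nkxn] -> 14 lines: chwi gvs flua fgtcv rdl zpore iuh fatf duoof nkxn ixedt cgfe yyzgz penij
Hunk 3: at line 9 remove [nkxn,ixedt,cgfe] add [jmr] -> 12 lines: chwi gvs flua fgtcv rdl zpore iuh fatf duoof jmr yyzgz penij
Hunk 4: at line 5 remove [iuh,fatf] add [xfwu,nvoov] -> 12 lines: chwi gvs flua fgtcv rdl zpore xfwu nvoov duoof jmr yyzgz penij
Hunk 5: at line 8 remove [duoof,jmr,yyzgz] add [egkxj,qvx] -> 11 lines: chwi gvs flua fgtcv rdl zpore xfwu nvoov egkxj qvx penij
Final line 7: xfwu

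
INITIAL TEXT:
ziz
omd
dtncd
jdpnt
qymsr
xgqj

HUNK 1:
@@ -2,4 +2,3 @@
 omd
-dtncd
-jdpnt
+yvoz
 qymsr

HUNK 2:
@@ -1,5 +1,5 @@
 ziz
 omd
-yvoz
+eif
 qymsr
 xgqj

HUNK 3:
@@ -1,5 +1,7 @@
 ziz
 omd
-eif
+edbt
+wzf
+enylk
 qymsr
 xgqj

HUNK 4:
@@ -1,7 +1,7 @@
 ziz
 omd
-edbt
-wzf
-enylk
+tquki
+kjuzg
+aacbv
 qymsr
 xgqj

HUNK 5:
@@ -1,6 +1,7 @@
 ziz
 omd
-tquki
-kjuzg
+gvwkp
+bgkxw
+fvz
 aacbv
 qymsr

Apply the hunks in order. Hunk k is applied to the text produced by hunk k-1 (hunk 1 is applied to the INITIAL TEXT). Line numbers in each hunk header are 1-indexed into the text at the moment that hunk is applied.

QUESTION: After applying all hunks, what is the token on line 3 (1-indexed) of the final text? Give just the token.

Answer: gvwkp

Derivation:
Hunk 1: at line 2 remove [dtncd,jdpnt] add [yvoz] -> 5 lines: ziz omd yvoz qymsr xgqj
Hunk 2: at line 1 remove [yvoz] add [eif] -> 5 lines: ziz omd eif qymsr xgqj
Hunk 3: at line 1 remove [eif] add [edbt,wzf,enylk] -> 7 lines: ziz omd edbt wzf enylk qymsr xgqj
Hunk 4: at line 1 remove [edbt,wzf,enylk] add [tquki,kjuzg,aacbv] -> 7 lines: ziz omd tquki kjuzg aacbv qymsr xgqj
Hunk 5: at line 1 remove [tquki,kjuzg] add [gvwkp,bgkxw,fvz] -> 8 lines: ziz omd gvwkp bgkxw fvz aacbv qymsr xgqj
Final line 3: gvwkp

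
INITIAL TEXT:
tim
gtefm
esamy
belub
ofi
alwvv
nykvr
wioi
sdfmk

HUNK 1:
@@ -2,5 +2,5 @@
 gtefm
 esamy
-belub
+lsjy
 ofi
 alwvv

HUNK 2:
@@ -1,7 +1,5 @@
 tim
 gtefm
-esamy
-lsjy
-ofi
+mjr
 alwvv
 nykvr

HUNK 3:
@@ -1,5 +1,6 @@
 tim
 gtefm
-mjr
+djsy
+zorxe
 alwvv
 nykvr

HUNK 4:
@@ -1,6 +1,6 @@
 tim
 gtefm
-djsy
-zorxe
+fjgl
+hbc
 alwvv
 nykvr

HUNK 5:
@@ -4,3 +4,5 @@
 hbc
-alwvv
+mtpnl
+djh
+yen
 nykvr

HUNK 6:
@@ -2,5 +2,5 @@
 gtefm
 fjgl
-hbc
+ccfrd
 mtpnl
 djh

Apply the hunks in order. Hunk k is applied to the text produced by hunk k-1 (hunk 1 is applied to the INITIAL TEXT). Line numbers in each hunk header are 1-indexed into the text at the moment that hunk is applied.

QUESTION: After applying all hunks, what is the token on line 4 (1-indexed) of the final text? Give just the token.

Answer: ccfrd

Derivation:
Hunk 1: at line 2 remove [belub] add [lsjy] -> 9 lines: tim gtefm esamy lsjy ofi alwvv nykvr wioi sdfmk
Hunk 2: at line 1 remove [esamy,lsjy,ofi] add [mjr] -> 7 lines: tim gtefm mjr alwvv nykvr wioi sdfmk
Hunk 3: at line 1 remove [mjr] add [djsy,zorxe] -> 8 lines: tim gtefm djsy zorxe alwvv nykvr wioi sdfmk
Hunk 4: at line 1 remove [djsy,zorxe] add [fjgl,hbc] -> 8 lines: tim gtefm fjgl hbc alwvv nykvr wioi sdfmk
Hunk 5: at line 4 remove [alwvv] add [mtpnl,djh,yen] -> 10 lines: tim gtefm fjgl hbc mtpnl djh yen nykvr wioi sdfmk
Hunk 6: at line 2 remove [hbc] add [ccfrd] -> 10 lines: tim gtefm fjgl ccfrd mtpnl djh yen nykvr wioi sdfmk
Final line 4: ccfrd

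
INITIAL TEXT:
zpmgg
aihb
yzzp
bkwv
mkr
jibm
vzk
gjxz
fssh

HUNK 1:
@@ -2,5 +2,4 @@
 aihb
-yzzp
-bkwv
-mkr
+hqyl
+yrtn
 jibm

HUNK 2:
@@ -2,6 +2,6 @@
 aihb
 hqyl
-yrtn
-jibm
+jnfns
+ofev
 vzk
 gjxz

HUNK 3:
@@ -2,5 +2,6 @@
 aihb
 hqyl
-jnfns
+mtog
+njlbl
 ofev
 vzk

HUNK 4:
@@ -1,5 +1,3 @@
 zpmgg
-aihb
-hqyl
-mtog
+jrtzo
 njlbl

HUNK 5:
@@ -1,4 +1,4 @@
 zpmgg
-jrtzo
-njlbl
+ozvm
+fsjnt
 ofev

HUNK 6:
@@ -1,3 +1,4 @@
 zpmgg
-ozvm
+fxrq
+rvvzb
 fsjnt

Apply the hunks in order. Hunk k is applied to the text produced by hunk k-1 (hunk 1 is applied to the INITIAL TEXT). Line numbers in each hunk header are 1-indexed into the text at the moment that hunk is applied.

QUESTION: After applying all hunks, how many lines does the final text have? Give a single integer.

Answer: 8

Derivation:
Hunk 1: at line 2 remove [yzzp,bkwv,mkr] add [hqyl,yrtn] -> 8 lines: zpmgg aihb hqyl yrtn jibm vzk gjxz fssh
Hunk 2: at line 2 remove [yrtn,jibm] add [jnfns,ofev] -> 8 lines: zpmgg aihb hqyl jnfns ofev vzk gjxz fssh
Hunk 3: at line 2 remove [jnfns] add [mtog,njlbl] -> 9 lines: zpmgg aihb hqyl mtog njlbl ofev vzk gjxz fssh
Hunk 4: at line 1 remove [aihb,hqyl,mtog] add [jrtzo] -> 7 lines: zpmgg jrtzo njlbl ofev vzk gjxz fssh
Hunk 5: at line 1 remove [jrtzo,njlbl] add [ozvm,fsjnt] -> 7 lines: zpmgg ozvm fsjnt ofev vzk gjxz fssh
Hunk 6: at line 1 remove [ozvm] add [fxrq,rvvzb] -> 8 lines: zpmgg fxrq rvvzb fsjnt ofev vzk gjxz fssh
Final line count: 8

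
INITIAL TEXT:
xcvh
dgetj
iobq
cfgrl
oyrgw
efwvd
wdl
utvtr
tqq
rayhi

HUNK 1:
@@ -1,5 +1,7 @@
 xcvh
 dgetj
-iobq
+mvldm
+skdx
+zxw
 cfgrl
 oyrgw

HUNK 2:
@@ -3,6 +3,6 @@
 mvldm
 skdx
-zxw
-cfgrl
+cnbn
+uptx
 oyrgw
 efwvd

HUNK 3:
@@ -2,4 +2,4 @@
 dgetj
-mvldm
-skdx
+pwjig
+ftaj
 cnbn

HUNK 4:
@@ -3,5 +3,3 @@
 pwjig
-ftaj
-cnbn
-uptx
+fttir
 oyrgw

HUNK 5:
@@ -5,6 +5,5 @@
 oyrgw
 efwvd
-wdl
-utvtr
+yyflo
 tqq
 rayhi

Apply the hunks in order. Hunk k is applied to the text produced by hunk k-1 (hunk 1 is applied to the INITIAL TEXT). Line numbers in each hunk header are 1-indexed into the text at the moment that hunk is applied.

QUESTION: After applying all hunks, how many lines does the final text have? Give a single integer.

Answer: 9

Derivation:
Hunk 1: at line 1 remove [iobq] add [mvldm,skdx,zxw] -> 12 lines: xcvh dgetj mvldm skdx zxw cfgrl oyrgw efwvd wdl utvtr tqq rayhi
Hunk 2: at line 3 remove [zxw,cfgrl] add [cnbn,uptx] -> 12 lines: xcvh dgetj mvldm skdx cnbn uptx oyrgw efwvd wdl utvtr tqq rayhi
Hunk 3: at line 2 remove [mvldm,skdx] add [pwjig,ftaj] -> 12 lines: xcvh dgetj pwjig ftaj cnbn uptx oyrgw efwvd wdl utvtr tqq rayhi
Hunk 4: at line 3 remove [ftaj,cnbn,uptx] add [fttir] -> 10 lines: xcvh dgetj pwjig fttir oyrgw efwvd wdl utvtr tqq rayhi
Hunk 5: at line 5 remove [wdl,utvtr] add [yyflo] -> 9 lines: xcvh dgetj pwjig fttir oyrgw efwvd yyflo tqq rayhi
Final line count: 9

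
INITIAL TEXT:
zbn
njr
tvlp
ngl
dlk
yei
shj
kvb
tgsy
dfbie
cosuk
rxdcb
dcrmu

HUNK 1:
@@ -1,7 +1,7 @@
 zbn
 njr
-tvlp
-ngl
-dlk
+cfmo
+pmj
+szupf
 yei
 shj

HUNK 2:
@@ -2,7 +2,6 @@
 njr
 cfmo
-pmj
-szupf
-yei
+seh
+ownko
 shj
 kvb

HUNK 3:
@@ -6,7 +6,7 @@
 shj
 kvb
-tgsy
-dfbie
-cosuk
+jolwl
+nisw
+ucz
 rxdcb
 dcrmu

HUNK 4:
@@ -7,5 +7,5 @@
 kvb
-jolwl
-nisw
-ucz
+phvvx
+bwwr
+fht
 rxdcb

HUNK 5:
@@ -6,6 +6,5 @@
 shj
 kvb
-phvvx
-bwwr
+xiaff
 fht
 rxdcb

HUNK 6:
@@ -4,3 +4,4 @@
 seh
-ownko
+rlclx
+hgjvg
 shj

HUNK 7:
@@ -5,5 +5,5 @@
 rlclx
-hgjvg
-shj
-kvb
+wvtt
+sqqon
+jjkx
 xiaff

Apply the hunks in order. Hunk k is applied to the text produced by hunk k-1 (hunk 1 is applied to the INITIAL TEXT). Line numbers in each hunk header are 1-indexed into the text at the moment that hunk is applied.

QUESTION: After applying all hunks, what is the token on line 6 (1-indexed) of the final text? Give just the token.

Hunk 1: at line 1 remove [tvlp,ngl,dlk] add [cfmo,pmj,szupf] -> 13 lines: zbn njr cfmo pmj szupf yei shj kvb tgsy dfbie cosuk rxdcb dcrmu
Hunk 2: at line 2 remove [pmj,szupf,yei] add [seh,ownko] -> 12 lines: zbn njr cfmo seh ownko shj kvb tgsy dfbie cosuk rxdcb dcrmu
Hunk 3: at line 6 remove [tgsy,dfbie,cosuk] add [jolwl,nisw,ucz] -> 12 lines: zbn njr cfmo seh ownko shj kvb jolwl nisw ucz rxdcb dcrmu
Hunk 4: at line 7 remove [jolwl,nisw,ucz] add [phvvx,bwwr,fht] -> 12 lines: zbn njr cfmo seh ownko shj kvb phvvx bwwr fht rxdcb dcrmu
Hunk 5: at line 6 remove [phvvx,bwwr] add [xiaff] -> 11 lines: zbn njr cfmo seh ownko shj kvb xiaff fht rxdcb dcrmu
Hunk 6: at line 4 remove [ownko] add [rlclx,hgjvg] -> 12 lines: zbn njr cfmo seh rlclx hgjvg shj kvb xiaff fht rxdcb dcrmu
Hunk 7: at line 5 remove [hgjvg,shj,kvb] add [wvtt,sqqon,jjkx] -> 12 lines: zbn njr cfmo seh rlclx wvtt sqqon jjkx xiaff fht rxdcb dcrmu
Final line 6: wvtt

Answer: wvtt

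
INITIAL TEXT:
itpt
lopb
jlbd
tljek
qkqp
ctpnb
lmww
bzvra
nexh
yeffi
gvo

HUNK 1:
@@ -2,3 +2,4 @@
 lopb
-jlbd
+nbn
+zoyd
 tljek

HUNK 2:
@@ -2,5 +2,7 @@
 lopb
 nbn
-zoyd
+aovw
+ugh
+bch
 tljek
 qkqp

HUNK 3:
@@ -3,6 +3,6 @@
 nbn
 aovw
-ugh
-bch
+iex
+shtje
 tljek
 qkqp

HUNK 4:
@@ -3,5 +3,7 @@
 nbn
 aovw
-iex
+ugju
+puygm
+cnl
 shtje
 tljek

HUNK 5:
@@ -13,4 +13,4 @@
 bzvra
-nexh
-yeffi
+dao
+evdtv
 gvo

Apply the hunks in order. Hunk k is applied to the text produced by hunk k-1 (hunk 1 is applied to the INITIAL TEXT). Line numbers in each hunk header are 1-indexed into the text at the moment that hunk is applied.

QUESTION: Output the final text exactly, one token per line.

Answer: itpt
lopb
nbn
aovw
ugju
puygm
cnl
shtje
tljek
qkqp
ctpnb
lmww
bzvra
dao
evdtv
gvo

Derivation:
Hunk 1: at line 2 remove [jlbd] add [nbn,zoyd] -> 12 lines: itpt lopb nbn zoyd tljek qkqp ctpnb lmww bzvra nexh yeffi gvo
Hunk 2: at line 2 remove [zoyd] add [aovw,ugh,bch] -> 14 lines: itpt lopb nbn aovw ugh bch tljek qkqp ctpnb lmww bzvra nexh yeffi gvo
Hunk 3: at line 3 remove [ugh,bch] add [iex,shtje] -> 14 lines: itpt lopb nbn aovw iex shtje tljek qkqp ctpnb lmww bzvra nexh yeffi gvo
Hunk 4: at line 3 remove [iex] add [ugju,puygm,cnl] -> 16 lines: itpt lopb nbn aovw ugju puygm cnl shtje tljek qkqp ctpnb lmww bzvra nexh yeffi gvo
Hunk 5: at line 13 remove [nexh,yeffi] add [dao,evdtv] -> 16 lines: itpt lopb nbn aovw ugju puygm cnl shtje tljek qkqp ctpnb lmww bzvra dao evdtv gvo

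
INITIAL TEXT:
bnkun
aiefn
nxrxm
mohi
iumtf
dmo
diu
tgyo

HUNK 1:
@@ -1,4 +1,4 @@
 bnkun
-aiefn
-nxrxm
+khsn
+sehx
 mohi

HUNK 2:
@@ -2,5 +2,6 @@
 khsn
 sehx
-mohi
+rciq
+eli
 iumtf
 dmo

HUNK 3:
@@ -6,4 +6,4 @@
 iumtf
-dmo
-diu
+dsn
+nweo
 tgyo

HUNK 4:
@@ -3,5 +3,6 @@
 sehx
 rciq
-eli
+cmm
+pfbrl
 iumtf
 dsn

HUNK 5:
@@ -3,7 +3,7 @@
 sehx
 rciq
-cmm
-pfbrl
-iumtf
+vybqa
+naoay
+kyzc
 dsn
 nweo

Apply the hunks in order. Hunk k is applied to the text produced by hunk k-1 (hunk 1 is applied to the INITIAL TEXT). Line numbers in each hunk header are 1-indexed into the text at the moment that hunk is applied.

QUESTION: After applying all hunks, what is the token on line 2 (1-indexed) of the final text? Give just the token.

Hunk 1: at line 1 remove [aiefn,nxrxm] add [khsn,sehx] -> 8 lines: bnkun khsn sehx mohi iumtf dmo diu tgyo
Hunk 2: at line 2 remove [mohi] add [rciq,eli] -> 9 lines: bnkun khsn sehx rciq eli iumtf dmo diu tgyo
Hunk 3: at line 6 remove [dmo,diu] add [dsn,nweo] -> 9 lines: bnkun khsn sehx rciq eli iumtf dsn nweo tgyo
Hunk 4: at line 3 remove [eli] add [cmm,pfbrl] -> 10 lines: bnkun khsn sehx rciq cmm pfbrl iumtf dsn nweo tgyo
Hunk 5: at line 3 remove [cmm,pfbrl,iumtf] add [vybqa,naoay,kyzc] -> 10 lines: bnkun khsn sehx rciq vybqa naoay kyzc dsn nweo tgyo
Final line 2: khsn

Answer: khsn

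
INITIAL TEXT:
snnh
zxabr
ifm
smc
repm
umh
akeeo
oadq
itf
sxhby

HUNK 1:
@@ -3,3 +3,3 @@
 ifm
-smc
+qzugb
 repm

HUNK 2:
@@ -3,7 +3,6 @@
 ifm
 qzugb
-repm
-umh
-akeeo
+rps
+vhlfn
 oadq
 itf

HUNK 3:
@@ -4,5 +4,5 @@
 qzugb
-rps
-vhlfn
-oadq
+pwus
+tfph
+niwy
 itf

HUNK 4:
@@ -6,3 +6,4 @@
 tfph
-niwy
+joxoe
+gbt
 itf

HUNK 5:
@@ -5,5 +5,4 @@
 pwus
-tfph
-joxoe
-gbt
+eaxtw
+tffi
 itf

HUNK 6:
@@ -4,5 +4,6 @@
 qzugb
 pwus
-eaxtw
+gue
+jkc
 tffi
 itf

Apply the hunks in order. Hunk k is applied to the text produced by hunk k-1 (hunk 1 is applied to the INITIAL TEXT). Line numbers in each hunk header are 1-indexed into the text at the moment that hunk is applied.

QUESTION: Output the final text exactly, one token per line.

Hunk 1: at line 3 remove [smc] add [qzugb] -> 10 lines: snnh zxabr ifm qzugb repm umh akeeo oadq itf sxhby
Hunk 2: at line 3 remove [repm,umh,akeeo] add [rps,vhlfn] -> 9 lines: snnh zxabr ifm qzugb rps vhlfn oadq itf sxhby
Hunk 3: at line 4 remove [rps,vhlfn,oadq] add [pwus,tfph,niwy] -> 9 lines: snnh zxabr ifm qzugb pwus tfph niwy itf sxhby
Hunk 4: at line 6 remove [niwy] add [joxoe,gbt] -> 10 lines: snnh zxabr ifm qzugb pwus tfph joxoe gbt itf sxhby
Hunk 5: at line 5 remove [tfph,joxoe,gbt] add [eaxtw,tffi] -> 9 lines: snnh zxabr ifm qzugb pwus eaxtw tffi itf sxhby
Hunk 6: at line 4 remove [eaxtw] add [gue,jkc] -> 10 lines: snnh zxabr ifm qzugb pwus gue jkc tffi itf sxhby

Answer: snnh
zxabr
ifm
qzugb
pwus
gue
jkc
tffi
itf
sxhby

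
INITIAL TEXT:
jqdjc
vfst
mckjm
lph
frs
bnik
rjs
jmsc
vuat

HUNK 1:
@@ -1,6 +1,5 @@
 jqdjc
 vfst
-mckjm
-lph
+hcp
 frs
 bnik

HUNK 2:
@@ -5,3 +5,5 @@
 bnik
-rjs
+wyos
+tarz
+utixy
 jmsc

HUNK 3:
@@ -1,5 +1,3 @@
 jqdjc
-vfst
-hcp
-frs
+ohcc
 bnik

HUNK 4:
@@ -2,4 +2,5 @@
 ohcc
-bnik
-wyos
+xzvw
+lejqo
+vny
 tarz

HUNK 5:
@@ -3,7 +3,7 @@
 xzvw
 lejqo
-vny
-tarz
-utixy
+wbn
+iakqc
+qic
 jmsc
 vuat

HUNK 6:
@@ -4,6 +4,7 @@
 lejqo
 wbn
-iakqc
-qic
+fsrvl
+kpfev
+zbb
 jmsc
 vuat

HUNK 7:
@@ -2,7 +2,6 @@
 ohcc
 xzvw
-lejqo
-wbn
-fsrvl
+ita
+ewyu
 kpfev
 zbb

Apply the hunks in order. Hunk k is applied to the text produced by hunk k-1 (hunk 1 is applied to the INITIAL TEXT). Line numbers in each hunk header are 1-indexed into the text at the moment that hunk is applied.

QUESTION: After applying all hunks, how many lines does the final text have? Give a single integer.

Answer: 9

Derivation:
Hunk 1: at line 1 remove [mckjm,lph] add [hcp] -> 8 lines: jqdjc vfst hcp frs bnik rjs jmsc vuat
Hunk 2: at line 5 remove [rjs] add [wyos,tarz,utixy] -> 10 lines: jqdjc vfst hcp frs bnik wyos tarz utixy jmsc vuat
Hunk 3: at line 1 remove [vfst,hcp,frs] add [ohcc] -> 8 lines: jqdjc ohcc bnik wyos tarz utixy jmsc vuat
Hunk 4: at line 2 remove [bnik,wyos] add [xzvw,lejqo,vny] -> 9 lines: jqdjc ohcc xzvw lejqo vny tarz utixy jmsc vuat
Hunk 5: at line 3 remove [vny,tarz,utixy] add [wbn,iakqc,qic] -> 9 lines: jqdjc ohcc xzvw lejqo wbn iakqc qic jmsc vuat
Hunk 6: at line 4 remove [iakqc,qic] add [fsrvl,kpfev,zbb] -> 10 lines: jqdjc ohcc xzvw lejqo wbn fsrvl kpfev zbb jmsc vuat
Hunk 7: at line 2 remove [lejqo,wbn,fsrvl] add [ita,ewyu] -> 9 lines: jqdjc ohcc xzvw ita ewyu kpfev zbb jmsc vuat
Final line count: 9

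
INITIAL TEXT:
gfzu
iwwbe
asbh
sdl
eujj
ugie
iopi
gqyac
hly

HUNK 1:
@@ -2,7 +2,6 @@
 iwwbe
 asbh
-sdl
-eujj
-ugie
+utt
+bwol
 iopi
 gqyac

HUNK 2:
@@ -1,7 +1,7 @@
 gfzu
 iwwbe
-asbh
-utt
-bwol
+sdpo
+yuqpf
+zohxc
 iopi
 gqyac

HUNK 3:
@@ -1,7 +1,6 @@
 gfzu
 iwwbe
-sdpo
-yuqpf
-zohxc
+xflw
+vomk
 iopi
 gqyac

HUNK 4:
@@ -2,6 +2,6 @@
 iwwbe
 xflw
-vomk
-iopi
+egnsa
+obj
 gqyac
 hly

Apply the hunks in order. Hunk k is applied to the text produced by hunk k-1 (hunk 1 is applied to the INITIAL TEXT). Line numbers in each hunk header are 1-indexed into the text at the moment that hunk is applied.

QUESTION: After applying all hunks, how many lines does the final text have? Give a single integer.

Hunk 1: at line 2 remove [sdl,eujj,ugie] add [utt,bwol] -> 8 lines: gfzu iwwbe asbh utt bwol iopi gqyac hly
Hunk 2: at line 1 remove [asbh,utt,bwol] add [sdpo,yuqpf,zohxc] -> 8 lines: gfzu iwwbe sdpo yuqpf zohxc iopi gqyac hly
Hunk 3: at line 1 remove [sdpo,yuqpf,zohxc] add [xflw,vomk] -> 7 lines: gfzu iwwbe xflw vomk iopi gqyac hly
Hunk 4: at line 2 remove [vomk,iopi] add [egnsa,obj] -> 7 lines: gfzu iwwbe xflw egnsa obj gqyac hly
Final line count: 7

Answer: 7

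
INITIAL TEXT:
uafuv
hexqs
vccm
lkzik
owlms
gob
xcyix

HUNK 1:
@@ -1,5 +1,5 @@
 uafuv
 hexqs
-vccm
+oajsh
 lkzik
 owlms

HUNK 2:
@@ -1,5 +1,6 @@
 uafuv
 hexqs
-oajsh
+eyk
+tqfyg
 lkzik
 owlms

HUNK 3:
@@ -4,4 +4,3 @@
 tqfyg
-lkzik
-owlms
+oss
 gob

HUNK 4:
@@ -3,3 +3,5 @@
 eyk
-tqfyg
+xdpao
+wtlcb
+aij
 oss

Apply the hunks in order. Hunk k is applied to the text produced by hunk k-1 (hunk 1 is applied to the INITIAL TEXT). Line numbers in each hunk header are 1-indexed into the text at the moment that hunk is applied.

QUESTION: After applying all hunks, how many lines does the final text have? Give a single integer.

Answer: 9

Derivation:
Hunk 1: at line 1 remove [vccm] add [oajsh] -> 7 lines: uafuv hexqs oajsh lkzik owlms gob xcyix
Hunk 2: at line 1 remove [oajsh] add [eyk,tqfyg] -> 8 lines: uafuv hexqs eyk tqfyg lkzik owlms gob xcyix
Hunk 3: at line 4 remove [lkzik,owlms] add [oss] -> 7 lines: uafuv hexqs eyk tqfyg oss gob xcyix
Hunk 4: at line 3 remove [tqfyg] add [xdpao,wtlcb,aij] -> 9 lines: uafuv hexqs eyk xdpao wtlcb aij oss gob xcyix
Final line count: 9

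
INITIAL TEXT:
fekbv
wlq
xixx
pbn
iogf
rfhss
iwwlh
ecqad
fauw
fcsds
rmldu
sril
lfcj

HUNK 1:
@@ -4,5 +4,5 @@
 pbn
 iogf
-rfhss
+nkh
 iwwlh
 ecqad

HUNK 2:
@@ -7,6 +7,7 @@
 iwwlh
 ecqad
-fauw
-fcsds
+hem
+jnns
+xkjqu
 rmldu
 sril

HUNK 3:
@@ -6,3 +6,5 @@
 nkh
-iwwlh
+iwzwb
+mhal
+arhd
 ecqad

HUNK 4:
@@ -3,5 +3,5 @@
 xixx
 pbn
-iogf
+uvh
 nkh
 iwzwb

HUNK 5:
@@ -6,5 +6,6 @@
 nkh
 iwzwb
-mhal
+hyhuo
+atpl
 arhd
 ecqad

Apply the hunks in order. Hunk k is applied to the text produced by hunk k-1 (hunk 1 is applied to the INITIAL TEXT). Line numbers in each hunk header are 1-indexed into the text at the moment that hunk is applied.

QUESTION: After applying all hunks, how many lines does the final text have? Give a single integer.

Hunk 1: at line 4 remove [rfhss] add [nkh] -> 13 lines: fekbv wlq xixx pbn iogf nkh iwwlh ecqad fauw fcsds rmldu sril lfcj
Hunk 2: at line 7 remove [fauw,fcsds] add [hem,jnns,xkjqu] -> 14 lines: fekbv wlq xixx pbn iogf nkh iwwlh ecqad hem jnns xkjqu rmldu sril lfcj
Hunk 3: at line 6 remove [iwwlh] add [iwzwb,mhal,arhd] -> 16 lines: fekbv wlq xixx pbn iogf nkh iwzwb mhal arhd ecqad hem jnns xkjqu rmldu sril lfcj
Hunk 4: at line 3 remove [iogf] add [uvh] -> 16 lines: fekbv wlq xixx pbn uvh nkh iwzwb mhal arhd ecqad hem jnns xkjqu rmldu sril lfcj
Hunk 5: at line 6 remove [mhal] add [hyhuo,atpl] -> 17 lines: fekbv wlq xixx pbn uvh nkh iwzwb hyhuo atpl arhd ecqad hem jnns xkjqu rmldu sril lfcj
Final line count: 17

Answer: 17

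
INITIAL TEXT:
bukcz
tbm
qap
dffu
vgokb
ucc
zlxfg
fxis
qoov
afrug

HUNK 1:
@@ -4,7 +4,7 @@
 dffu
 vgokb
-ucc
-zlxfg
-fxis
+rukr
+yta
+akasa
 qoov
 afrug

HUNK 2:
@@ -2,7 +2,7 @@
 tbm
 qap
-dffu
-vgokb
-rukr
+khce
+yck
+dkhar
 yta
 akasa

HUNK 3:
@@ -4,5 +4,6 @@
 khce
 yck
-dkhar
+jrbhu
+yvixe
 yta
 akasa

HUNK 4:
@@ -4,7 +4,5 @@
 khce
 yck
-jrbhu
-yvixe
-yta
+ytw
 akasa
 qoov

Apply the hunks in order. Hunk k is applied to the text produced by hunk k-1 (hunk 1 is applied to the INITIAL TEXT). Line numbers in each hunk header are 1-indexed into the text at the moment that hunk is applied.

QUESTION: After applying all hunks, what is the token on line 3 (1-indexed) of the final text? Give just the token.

Answer: qap

Derivation:
Hunk 1: at line 4 remove [ucc,zlxfg,fxis] add [rukr,yta,akasa] -> 10 lines: bukcz tbm qap dffu vgokb rukr yta akasa qoov afrug
Hunk 2: at line 2 remove [dffu,vgokb,rukr] add [khce,yck,dkhar] -> 10 lines: bukcz tbm qap khce yck dkhar yta akasa qoov afrug
Hunk 3: at line 4 remove [dkhar] add [jrbhu,yvixe] -> 11 lines: bukcz tbm qap khce yck jrbhu yvixe yta akasa qoov afrug
Hunk 4: at line 4 remove [jrbhu,yvixe,yta] add [ytw] -> 9 lines: bukcz tbm qap khce yck ytw akasa qoov afrug
Final line 3: qap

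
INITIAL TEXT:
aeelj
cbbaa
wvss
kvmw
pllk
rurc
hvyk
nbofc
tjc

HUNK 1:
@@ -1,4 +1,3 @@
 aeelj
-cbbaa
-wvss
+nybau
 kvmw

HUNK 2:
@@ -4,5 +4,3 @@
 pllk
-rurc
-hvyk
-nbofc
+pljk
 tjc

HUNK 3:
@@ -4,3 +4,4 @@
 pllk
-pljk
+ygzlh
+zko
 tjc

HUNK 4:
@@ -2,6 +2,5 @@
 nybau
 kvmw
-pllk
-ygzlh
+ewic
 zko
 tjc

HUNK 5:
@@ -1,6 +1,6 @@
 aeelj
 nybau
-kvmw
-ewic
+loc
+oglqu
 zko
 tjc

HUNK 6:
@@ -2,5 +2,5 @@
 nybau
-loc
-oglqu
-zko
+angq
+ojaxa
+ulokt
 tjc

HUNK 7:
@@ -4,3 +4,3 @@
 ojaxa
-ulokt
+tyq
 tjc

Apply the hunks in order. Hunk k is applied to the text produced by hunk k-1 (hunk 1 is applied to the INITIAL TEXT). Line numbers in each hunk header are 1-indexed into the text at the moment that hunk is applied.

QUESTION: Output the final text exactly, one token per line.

Answer: aeelj
nybau
angq
ojaxa
tyq
tjc

Derivation:
Hunk 1: at line 1 remove [cbbaa,wvss] add [nybau] -> 8 lines: aeelj nybau kvmw pllk rurc hvyk nbofc tjc
Hunk 2: at line 4 remove [rurc,hvyk,nbofc] add [pljk] -> 6 lines: aeelj nybau kvmw pllk pljk tjc
Hunk 3: at line 4 remove [pljk] add [ygzlh,zko] -> 7 lines: aeelj nybau kvmw pllk ygzlh zko tjc
Hunk 4: at line 2 remove [pllk,ygzlh] add [ewic] -> 6 lines: aeelj nybau kvmw ewic zko tjc
Hunk 5: at line 1 remove [kvmw,ewic] add [loc,oglqu] -> 6 lines: aeelj nybau loc oglqu zko tjc
Hunk 6: at line 2 remove [loc,oglqu,zko] add [angq,ojaxa,ulokt] -> 6 lines: aeelj nybau angq ojaxa ulokt tjc
Hunk 7: at line 4 remove [ulokt] add [tyq] -> 6 lines: aeelj nybau angq ojaxa tyq tjc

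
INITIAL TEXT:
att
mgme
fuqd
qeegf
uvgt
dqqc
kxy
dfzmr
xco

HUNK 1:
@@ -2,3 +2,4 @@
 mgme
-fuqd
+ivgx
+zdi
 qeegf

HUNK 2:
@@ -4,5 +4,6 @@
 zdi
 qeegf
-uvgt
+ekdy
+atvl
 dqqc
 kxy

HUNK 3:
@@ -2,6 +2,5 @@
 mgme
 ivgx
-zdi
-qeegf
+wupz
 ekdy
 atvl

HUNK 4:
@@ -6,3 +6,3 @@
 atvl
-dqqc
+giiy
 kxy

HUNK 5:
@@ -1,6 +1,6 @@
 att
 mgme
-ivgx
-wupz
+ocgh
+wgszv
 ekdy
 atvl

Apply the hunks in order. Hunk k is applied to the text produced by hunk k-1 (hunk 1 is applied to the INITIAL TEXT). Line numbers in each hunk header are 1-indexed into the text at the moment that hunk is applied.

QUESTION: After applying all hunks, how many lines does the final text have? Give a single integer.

Answer: 10

Derivation:
Hunk 1: at line 2 remove [fuqd] add [ivgx,zdi] -> 10 lines: att mgme ivgx zdi qeegf uvgt dqqc kxy dfzmr xco
Hunk 2: at line 4 remove [uvgt] add [ekdy,atvl] -> 11 lines: att mgme ivgx zdi qeegf ekdy atvl dqqc kxy dfzmr xco
Hunk 3: at line 2 remove [zdi,qeegf] add [wupz] -> 10 lines: att mgme ivgx wupz ekdy atvl dqqc kxy dfzmr xco
Hunk 4: at line 6 remove [dqqc] add [giiy] -> 10 lines: att mgme ivgx wupz ekdy atvl giiy kxy dfzmr xco
Hunk 5: at line 1 remove [ivgx,wupz] add [ocgh,wgszv] -> 10 lines: att mgme ocgh wgszv ekdy atvl giiy kxy dfzmr xco
Final line count: 10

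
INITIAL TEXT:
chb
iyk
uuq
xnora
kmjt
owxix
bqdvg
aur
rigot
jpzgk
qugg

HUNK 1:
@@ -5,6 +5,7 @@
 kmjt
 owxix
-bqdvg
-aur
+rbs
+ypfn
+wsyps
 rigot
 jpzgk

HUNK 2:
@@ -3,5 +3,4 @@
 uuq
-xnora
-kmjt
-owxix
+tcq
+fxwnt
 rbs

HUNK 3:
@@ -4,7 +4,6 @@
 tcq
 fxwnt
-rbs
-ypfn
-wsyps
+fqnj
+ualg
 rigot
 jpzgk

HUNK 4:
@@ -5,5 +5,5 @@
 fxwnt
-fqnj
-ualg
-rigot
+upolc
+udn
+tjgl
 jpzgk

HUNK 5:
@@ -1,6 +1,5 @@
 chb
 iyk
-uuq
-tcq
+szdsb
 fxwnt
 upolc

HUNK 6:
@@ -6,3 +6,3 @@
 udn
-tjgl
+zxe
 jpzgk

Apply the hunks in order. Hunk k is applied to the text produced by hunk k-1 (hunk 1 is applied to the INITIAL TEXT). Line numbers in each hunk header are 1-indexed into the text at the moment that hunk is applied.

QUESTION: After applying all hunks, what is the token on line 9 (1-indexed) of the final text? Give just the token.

Answer: qugg

Derivation:
Hunk 1: at line 5 remove [bqdvg,aur] add [rbs,ypfn,wsyps] -> 12 lines: chb iyk uuq xnora kmjt owxix rbs ypfn wsyps rigot jpzgk qugg
Hunk 2: at line 3 remove [xnora,kmjt,owxix] add [tcq,fxwnt] -> 11 lines: chb iyk uuq tcq fxwnt rbs ypfn wsyps rigot jpzgk qugg
Hunk 3: at line 4 remove [rbs,ypfn,wsyps] add [fqnj,ualg] -> 10 lines: chb iyk uuq tcq fxwnt fqnj ualg rigot jpzgk qugg
Hunk 4: at line 5 remove [fqnj,ualg,rigot] add [upolc,udn,tjgl] -> 10 lines: chb iyk uuq tcq fxwnt upolc udn tjgl jpzgk qugg
Hunk 5: at line 1 remove [uuq,tcq] add [szdsb] -> 9 lines: chb iyk szdsb fxwnt upolc udn tjgl jpzgk qugg
Hunk 6: at line 6 remove [tjgl] add [zxe] -> 9 lines: chb iyk szdsb fxwnt upolc udn zxe jpzgk qugg
Final line 9: qugg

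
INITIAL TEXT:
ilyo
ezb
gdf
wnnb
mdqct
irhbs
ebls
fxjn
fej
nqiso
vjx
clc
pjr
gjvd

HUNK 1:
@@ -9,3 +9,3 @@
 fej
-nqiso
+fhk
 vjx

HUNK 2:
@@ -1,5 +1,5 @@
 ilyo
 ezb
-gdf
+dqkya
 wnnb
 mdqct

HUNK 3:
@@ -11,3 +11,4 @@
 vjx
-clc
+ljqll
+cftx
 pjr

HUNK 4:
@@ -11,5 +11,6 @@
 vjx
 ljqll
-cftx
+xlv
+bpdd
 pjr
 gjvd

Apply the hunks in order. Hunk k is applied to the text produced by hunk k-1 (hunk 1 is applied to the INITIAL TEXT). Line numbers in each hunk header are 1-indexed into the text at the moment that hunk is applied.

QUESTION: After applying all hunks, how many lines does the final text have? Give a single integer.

Answer: 16

Derivation:
Hunk 1: at line 9 remove [nqiso] add [fhk] -> 14 lines: ilyo ezb gdf wnnb mdqct irhbs ebls fxjn fej fhk vjx clc pjr gjvd
Hunk 2: at line 1 remove [gdf] add [dqkya] -> 14 lines: ilyo ezb dqkya wnnb mdqct irhbs ebls fxjn fej fhk vjx clc pjr gjvd
Hunk 3: at line 11 remove [clc] add [ljqll,cftx] -> 15 lines: ilyo ezb dqkya wnnb mdqct irhbs ebls fxjn fej fhk vjx ljqll cftx pjr gjvd
Hunk 4: at line 11 remove [cftx] add [xlv,bpdd] -> 16 lines: ilyo ezb dqkya wnnb mdqct irhbs ebls fxjn fej fhk vjx ljqll xlv bpdd pjr gjvd
Final line count: 16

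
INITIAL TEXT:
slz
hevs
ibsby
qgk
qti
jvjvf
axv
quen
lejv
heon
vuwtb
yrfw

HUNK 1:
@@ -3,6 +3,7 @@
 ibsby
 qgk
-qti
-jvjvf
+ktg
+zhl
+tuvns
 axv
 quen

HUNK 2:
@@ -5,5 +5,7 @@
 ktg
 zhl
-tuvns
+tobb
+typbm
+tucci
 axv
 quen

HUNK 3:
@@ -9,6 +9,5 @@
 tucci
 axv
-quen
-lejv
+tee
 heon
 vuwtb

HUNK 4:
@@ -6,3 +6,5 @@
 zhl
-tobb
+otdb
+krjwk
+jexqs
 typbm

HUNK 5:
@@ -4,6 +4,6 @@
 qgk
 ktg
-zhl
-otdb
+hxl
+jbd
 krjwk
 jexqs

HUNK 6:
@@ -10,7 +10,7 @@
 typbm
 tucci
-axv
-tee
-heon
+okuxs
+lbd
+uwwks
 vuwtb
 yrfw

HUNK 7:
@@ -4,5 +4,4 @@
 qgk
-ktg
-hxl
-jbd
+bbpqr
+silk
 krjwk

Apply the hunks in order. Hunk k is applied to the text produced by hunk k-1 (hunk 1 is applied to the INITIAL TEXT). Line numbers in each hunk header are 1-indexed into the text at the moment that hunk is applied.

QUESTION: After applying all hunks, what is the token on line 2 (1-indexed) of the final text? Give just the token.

Hunk 1: at line 3 remove [qti,jvjvf] add [ktg,zhl,tuvns] -> 13 lines: slz hevs ibsby qgk ktg zhl tuvns axv quen lejv heon vuwtb yrfw
Hunk 2: at line 5 remove [tuvns] add [tobb,typbm,tucci] -> 15 lines: slz hevs ibsby qgk ktg zhl tobb typbm tucci axv quen lejv heon vuwtb yrfw
Hunk 3: at line 9 remove [quen,lejv] add [tee] -> 14 lines: slz hevs ibsby qgk ktg zhl tobb typbm tucci axv tee heon vuwtb yrfw
Hunk 4: at line 6 remove [tobb] add [otdb,krjwk,jexqs] -> 16 lines: slz hevs ibsby qgk ktg zhl otdb krjwk jexqs typbm tucci axv tee heon vuwtb yrfw
Hunk 5: at line 4 remove [zhl,otdb] add [hxl,jbd] -> 16 lines: slz hevs ibsby qgk ktg hxl jbd krjwk jexqs typbm tucci axv tee heon vuwtb yrfw
Hunk 6: at line 10 remove [axv,tee,heon] add [okuxs,lbd,uwwks] -> 16 lines: slz hevs ibsby qgk ktg hxl jbd krjwk jexqs typbm tucci okuxs lbd uwwks vuwtb yrfw
Hunk 7: at line 4 remove [ktg,hxl,jbd] add [bbpqr,silk] -> 15 lines: slz hevs ibsby qgk bbpqr silk krjwk jexqs typbm tucci okuxs lbd uwwks vuwtb yrfw
Final line 2: hevs

Answer: hevs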